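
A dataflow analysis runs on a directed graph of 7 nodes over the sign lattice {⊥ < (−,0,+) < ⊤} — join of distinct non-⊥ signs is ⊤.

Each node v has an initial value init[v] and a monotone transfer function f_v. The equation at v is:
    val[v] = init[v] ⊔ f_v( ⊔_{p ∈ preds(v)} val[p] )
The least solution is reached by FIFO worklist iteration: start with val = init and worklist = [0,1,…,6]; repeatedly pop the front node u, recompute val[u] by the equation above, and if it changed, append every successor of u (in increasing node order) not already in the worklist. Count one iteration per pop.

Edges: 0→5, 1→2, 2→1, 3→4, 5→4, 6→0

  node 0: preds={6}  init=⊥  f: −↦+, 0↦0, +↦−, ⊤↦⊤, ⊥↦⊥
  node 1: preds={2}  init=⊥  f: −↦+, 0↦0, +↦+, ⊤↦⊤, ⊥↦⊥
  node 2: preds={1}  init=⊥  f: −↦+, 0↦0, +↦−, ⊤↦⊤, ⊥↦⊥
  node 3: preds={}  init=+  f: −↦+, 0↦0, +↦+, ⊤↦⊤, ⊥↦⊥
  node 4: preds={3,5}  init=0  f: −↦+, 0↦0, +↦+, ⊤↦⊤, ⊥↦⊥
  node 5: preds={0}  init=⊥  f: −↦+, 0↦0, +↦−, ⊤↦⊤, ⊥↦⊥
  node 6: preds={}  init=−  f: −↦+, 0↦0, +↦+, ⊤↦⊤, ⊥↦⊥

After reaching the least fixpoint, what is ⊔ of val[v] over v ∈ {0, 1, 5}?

⊤

Iteration log — 8 steps:
  step 1. node 0  ⊔preds=−  new=+  old=⊥  +wl: 
  step 2. node 1  ⊔preds=⊥  new=⊥  stable
  step 3. node 2  ⊔preds=⊥  new=⊥  stable
  step 4. node 3  ⊔preds=⊥  new=+  stable
  step 5. node 4  ⊔preds=+  new=⊤  old=0  +wl: 
  step 6. node 5  ⊔preds=+  new=−  old=⊥  +wl: 4
  step 7. node 6  ⊔preds=⊥  new=−  stable
  step 8. node 4  ⊔preds=⊤  new=⊤  stable

Least fixpoint reached:
  node 0: +
  node 1: ⊥
  node 2: ⊥
  node 3: +
  node 4: ⊤
  node 5: −
  node 6: −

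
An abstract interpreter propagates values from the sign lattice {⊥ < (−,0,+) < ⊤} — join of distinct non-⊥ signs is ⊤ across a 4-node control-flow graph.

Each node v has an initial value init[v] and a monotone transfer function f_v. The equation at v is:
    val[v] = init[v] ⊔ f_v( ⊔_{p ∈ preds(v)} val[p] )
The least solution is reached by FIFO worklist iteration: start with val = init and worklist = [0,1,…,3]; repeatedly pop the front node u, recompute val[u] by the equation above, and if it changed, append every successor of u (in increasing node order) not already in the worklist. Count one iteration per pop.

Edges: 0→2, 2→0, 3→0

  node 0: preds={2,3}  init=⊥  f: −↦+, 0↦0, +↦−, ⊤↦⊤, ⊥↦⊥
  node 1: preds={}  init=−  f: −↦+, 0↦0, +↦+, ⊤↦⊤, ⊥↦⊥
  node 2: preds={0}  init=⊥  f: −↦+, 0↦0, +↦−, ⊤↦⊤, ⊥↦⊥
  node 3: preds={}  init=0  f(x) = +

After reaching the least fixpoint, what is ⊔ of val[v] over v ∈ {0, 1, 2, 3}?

⊤

Worklist (7 pops):
  #1 pop 0: in=0 → 0 (was ⊥); enqueue []
  #2 pop 1: in=⊥ → − (no change)
  #3 pop 2: in=0 → 0 (was ⊥); enqueue [0]
  #4 pop 3: in=⊥ → ⊤ (was 0); enqueue []
  #5 pop 0: in=⊤ → ⊤ (was 0); enqueue [2]
  #6 pop 2: in=⊤ → ⊤ (was 0); enqueue [0]
  #7 pop 0: in=⊤ → ⊤ (no change)

Fixpoint:
  val[0] = ⊤
  val[1] = −
  val[2] = ⊤
  val[3] = ⊤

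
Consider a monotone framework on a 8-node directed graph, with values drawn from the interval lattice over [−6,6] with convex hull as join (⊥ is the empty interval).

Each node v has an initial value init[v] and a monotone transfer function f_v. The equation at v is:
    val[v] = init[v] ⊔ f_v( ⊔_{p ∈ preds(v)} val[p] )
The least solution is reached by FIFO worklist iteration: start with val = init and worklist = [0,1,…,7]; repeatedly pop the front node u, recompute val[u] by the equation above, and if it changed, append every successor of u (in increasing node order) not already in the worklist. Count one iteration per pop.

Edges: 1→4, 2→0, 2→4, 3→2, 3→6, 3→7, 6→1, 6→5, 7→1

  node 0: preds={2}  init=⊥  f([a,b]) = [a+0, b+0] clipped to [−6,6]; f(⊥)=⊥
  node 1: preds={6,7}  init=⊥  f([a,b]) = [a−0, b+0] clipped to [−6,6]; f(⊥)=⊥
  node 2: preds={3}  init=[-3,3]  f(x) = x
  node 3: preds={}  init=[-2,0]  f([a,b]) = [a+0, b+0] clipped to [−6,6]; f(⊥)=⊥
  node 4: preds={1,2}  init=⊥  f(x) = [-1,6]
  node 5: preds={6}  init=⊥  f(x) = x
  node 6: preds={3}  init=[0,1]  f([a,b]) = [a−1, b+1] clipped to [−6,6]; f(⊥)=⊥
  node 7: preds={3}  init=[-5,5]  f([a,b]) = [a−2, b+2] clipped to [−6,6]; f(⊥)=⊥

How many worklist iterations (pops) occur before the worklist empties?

Trace (10 dequeues):
  [1] u=0 | in [-3,3] | out [-3,3] | prev ⊥ | push {}
  [2] u=1 | in [-5,5] | out [-5,5] | prev ⊥ | push {}
  [3] u=2 | in [-2,0] | out [-3,3] | ==
  [4] u=3 | in ⊥ | out [-2,0] | ==
  [5] u=4 | in [-5,5] | out [-1,6] | prev ⊥ | push {}
  [6] u=5 | in [0,1] | out [0,1] | prev ⊥ | push {}
  [7] u=6 | in [-2,0] | out [-3,1] | prev [0,1] | push {1,5}
  [8] u=7 | in [-2,0] | out [-5,5] | ==
  [9] u=1 | in [-5,5] | out [-5,5] | ==
  [10] u=5 | in [-3,1] | out [-3,1] | prev [0,1] | push {}

Converged values:
  [0] [-3,3]
  [1] [-5,5]
  [2] [-3,3]
  [3] [-2,0]
  [4] [-1,6]
  [5] [-3,1]
  [6] [-3,1]
  [7] [-5,5]

10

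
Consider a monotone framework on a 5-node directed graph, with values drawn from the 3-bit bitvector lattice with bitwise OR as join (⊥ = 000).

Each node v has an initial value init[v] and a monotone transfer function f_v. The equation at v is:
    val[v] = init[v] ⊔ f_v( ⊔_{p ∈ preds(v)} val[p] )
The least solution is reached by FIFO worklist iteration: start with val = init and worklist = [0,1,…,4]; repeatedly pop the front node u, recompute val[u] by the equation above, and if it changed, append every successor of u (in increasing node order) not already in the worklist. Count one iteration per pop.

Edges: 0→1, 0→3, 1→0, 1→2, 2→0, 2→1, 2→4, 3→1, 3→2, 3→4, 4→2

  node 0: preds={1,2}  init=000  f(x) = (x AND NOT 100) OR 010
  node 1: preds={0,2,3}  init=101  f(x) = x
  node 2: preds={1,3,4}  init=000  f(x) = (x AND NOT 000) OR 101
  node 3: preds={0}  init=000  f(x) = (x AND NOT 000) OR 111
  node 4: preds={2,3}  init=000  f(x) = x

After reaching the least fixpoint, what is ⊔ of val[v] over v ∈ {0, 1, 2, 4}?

Worklist (8 pops):
  #1 pop 0: in=101 → 011 (was 000); enqueue []
  #2 pop 1: in=011 → 111 (was 101); enqueue [0]
  #3 pop 2: in=111 → 111 (was 000); enqueue [1]
  #4 pop 3: in=011 → 111 (was 000); enqueue [2]
  #5 pop 4: in=111 → 111 (was 000); enqueue []
  #6 pop 0: in=111 → 011 (no change)
  #7 pop 1: in=111 → 111 (no change)
  #8 pop 2: in=111 → 111 (no change)

Fixpoint:
  val[0] = 011
  val[1] = 111
  val[2] = 111
  val[3] = 111
  val[4] = 111

111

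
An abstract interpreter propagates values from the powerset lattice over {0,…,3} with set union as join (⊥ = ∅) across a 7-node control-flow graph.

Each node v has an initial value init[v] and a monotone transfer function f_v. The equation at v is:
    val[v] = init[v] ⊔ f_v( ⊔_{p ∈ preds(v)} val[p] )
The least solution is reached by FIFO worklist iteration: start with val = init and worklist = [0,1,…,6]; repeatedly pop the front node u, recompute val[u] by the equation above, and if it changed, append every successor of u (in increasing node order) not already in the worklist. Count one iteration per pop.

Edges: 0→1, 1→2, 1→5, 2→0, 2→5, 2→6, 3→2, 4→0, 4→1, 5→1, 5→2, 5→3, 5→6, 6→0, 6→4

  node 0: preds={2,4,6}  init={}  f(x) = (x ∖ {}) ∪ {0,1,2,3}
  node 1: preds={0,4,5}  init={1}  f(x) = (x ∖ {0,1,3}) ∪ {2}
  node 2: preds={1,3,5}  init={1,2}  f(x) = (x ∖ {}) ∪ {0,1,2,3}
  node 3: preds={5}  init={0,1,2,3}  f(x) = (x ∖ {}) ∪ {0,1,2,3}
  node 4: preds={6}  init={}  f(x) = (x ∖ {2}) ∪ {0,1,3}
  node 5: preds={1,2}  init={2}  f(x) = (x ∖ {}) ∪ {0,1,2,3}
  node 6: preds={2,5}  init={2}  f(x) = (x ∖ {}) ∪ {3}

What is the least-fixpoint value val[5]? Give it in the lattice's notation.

Iteration log — 12 steps:
  step 1. node 0  ⊔preds={1,2}  new={0,1,2,3}  old={}  +wl: 
  step 2. node 1  ⊔preds={0,1,2,3}  new={1,2}  old={1}  +wl: 
  step 3. node 2  ⊔preds={0,1,2,3}  new={0,1,2,3}  old={1,2}  +wl: 0
  step 4. node 3  ⊔preds={2}  new={0,1,2,3}  stable
  step 5. node 4  ⊔preds={2}  new={0,1,3}  old={}  +wl: 1
  step 6. node 5  ⊔preds={0,1,2,3}  new={0,1,2,3}  old={2}  +wl: 2,3
  step 7. node 6  ⊔preds={0,1,2,3}  new={0,1,2,3}  old={2}  +wl: 4
  step 8. node 0  ⊔preds={0,1,2,3}  new={0,1,2,3}  stable
  step 9. node 1  ⊔preds={0,1,2,3}  new={1,2}  stable
  step 10. node 2  ⊔preds={0,1,2,3}  new={0,1,2,3}  stable
  step 11. node 3  ⊔preds={0,1,2,3}  new={0,1,2,3}  stable
  step 12. node 4  ⊔preds={0,1,2,3}  new={0,1,3}  stable

Least fixpoint reached:
  node 0: {0,1,2,3}
  node 1: {1,2}
  node 2: {0,1,2,3}
  node 3: {0,1,2,3}
  node 4: {0,1,3}
  node 5: {0,1,2,3}
  node 6: {0,1,2,3}

{0,1,2,3}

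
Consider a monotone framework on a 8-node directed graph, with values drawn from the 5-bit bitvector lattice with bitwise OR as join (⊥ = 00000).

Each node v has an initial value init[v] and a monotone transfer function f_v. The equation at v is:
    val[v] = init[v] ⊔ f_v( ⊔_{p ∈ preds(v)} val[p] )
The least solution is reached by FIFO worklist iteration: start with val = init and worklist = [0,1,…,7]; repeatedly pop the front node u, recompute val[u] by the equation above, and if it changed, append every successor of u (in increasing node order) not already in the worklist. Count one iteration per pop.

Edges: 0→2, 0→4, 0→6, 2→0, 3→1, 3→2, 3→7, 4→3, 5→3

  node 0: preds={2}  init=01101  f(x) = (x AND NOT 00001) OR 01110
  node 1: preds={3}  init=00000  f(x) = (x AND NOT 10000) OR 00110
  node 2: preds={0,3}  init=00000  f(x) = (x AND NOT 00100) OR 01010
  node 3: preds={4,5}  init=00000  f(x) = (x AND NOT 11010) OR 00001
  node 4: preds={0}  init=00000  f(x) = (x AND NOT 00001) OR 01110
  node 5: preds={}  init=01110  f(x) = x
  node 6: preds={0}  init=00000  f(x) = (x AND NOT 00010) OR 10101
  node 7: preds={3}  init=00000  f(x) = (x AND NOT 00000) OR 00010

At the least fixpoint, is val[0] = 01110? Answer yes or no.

no

Iteration log — 12 steps:
  step 1. node 0  ⊔preds=00000  new=01111  old=01101  +wl: 
  step 2. node 1  ⊔preds=00000  new=00110  old=00000  +wl: 
  step 3. node 2  ⊔preds=01111  new=01011  old=00000  +wl: 0
  step 4. node 3  ⊔preds=01110  new=00101  old=00000  +wl: 1,2
  step 5. node 4  ⊔preds=01111  new=01110  old=00000  +wl: 3
  step 6. node 5  ⊔preds=00000  new=01110  stable
  step 7. node 6  ⊔preds=01111  new=11101  old=00000  +wl: 
  step 8. node 7  ⊔preds=00101  new=00111  old=00000  +wl: 
  step 9. node 0  ⊔preds=01011  new=01111  stable
  step 10. node 1  ⊔preds=00101  new=00111  old=00110  +wl: 
  step 11. node 2  ⊔preds=01111  new=01011  stable
  step 12. node 3  ⊔preds=01110  new=00101  stable

Least fixpoint reached:
  node 0: 01111
  node 1: 00111
  node 2: 01011
  node 3: 00101
  node 4: 01110
  node 5: 01110
  node 6: 11101
  node 7: 00111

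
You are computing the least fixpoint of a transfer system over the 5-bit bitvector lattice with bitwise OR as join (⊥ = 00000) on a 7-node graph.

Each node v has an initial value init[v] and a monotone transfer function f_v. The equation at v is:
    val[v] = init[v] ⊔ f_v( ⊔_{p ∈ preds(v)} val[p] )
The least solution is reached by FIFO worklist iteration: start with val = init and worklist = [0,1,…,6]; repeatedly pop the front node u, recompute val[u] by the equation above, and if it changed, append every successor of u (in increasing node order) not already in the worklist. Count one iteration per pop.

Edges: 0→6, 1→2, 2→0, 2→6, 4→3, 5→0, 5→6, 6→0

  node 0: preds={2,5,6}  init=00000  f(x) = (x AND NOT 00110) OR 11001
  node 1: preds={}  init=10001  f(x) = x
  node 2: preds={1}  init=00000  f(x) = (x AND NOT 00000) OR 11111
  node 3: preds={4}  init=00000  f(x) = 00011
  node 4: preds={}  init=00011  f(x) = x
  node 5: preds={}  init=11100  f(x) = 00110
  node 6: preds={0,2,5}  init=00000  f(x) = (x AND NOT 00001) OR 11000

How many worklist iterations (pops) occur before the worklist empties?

8

Trace (8 dequeues):
  [1] u=0 | in 11100 | out 11001 | prev 00000 | push {}
  [2] u=1 | in 00000 | out 10001 | ==
  [3] u=2 | in 10001 | out 11111 | prev 00000 | push {0}
  [4] u=3 | in 00011 | out 00011 | prev 00000 | push {}
  [5] u=4 | in 00000 | out 00011 | ==
  [6] u=5 | in 00000 | out 11110 | prev 11100 | push {}
  [7] u=6 | in 11111 | out 11110 | prev 00000 | push {}
  [8] u=0 | in 11111 | out 11001 | ==

Converged values:
  [0] 11001
  [1] 10001
  [2] 11111
  [3] 00011
  [4] 00011
  [5] 11110
  [6] 11110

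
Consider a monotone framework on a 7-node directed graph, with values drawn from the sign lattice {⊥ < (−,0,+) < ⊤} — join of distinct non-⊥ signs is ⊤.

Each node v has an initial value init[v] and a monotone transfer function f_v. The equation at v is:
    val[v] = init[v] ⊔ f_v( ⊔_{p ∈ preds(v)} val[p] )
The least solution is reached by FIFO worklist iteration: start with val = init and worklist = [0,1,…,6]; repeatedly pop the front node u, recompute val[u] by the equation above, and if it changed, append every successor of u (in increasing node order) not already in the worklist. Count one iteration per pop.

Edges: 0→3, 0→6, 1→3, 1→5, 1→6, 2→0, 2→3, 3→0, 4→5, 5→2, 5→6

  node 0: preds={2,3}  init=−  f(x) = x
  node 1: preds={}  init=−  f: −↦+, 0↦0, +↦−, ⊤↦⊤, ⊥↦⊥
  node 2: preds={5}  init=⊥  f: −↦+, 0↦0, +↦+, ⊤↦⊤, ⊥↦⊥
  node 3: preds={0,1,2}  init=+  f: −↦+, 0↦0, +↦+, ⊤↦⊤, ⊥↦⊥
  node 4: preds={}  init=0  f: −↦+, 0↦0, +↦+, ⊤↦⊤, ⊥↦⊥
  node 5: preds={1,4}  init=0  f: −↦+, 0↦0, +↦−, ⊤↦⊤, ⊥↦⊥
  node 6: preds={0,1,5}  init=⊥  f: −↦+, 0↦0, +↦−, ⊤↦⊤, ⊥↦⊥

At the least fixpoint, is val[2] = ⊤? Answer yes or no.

yes

Worklist (11 pops):
  #1 pop 0: in=+ → ⊤ (was −); enqueue []
  #2 pop 1: in=⊥ → − (no change)
  #3 pop 2: in=0 → 0 (was ⊥); enqueue [0]
  #4 pop 3: in=⊤ → ⊤ (was +); enqueue []
  #5 pop 4: in=⊥ → 0 (no change)
  #6 pop 5: in=⊤ → ⊤ (was 0); enqueue [2]
  #7 pop 6: in=⊤ → ⊤ (was ⊥); enqueue []
  #8 pop 0: in=⊤ → ⊤ (no change)
  #9 pop 2: in=⊤ → ⊤ (was 0); enqueue [0,3]
  #10 pop 0: in=⊤ → ⊤ (no change)
  #11 pop 3: in=⊤ → ⊤ (no change)

Fixpoint:
  val[0] = ⊤
  val[1] = −
  val[2] = ⊤
  val[3] = ⊤
  val[4] = 0
  val[5] = ⊤
  val[6] = ⊤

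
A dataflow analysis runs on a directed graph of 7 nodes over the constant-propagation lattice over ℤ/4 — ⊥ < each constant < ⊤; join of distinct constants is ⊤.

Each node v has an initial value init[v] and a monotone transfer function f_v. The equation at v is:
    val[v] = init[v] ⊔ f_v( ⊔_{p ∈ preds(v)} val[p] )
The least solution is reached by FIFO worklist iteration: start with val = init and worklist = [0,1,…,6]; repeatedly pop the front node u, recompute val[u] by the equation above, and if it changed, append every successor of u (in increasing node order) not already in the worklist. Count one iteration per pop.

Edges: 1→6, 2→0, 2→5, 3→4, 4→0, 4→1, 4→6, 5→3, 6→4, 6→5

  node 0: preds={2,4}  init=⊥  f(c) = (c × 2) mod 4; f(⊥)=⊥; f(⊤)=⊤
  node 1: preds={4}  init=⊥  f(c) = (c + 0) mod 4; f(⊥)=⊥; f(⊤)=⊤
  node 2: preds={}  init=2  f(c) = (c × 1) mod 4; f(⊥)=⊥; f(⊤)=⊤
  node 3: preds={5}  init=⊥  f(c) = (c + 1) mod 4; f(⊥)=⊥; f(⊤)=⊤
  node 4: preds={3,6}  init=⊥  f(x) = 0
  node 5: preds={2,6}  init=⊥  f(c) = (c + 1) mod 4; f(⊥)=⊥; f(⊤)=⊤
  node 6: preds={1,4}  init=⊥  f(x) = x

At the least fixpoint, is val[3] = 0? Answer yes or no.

Trace (15 dequeues):
  [1] u=0 | in 2 | out 0 | prev ⊥ | push {}
  [2] u=1 | in ⊥ | out ⊥ | ==
  [3] u=2 | in ⊥ | out 2 | ==
  [4] u=3 | in ⊥ | out ⊥ | ==
  [5] u=4 | in ⊥ | out 0 | prev ⊥ | push {0,1}
  [6] u=5 | in 2 | out 3 | prev ⊥ | push {3}
  [7] u=6 | in 0 | out 0 | prev ⊥ | push {4,5}
  [8] u=0 | in ⊤ | out ⊤ | prev 0 | push {}
  [9] u=1 | in 0 | out 0 | prev ⊥ | push {6}
  [10] u=3 | in 3 | out 0 | prev ⊥ | push {}
  [11] u=4 | in 0 | out 0 | ==
  [12] u=5 | in ⊤ | out ⊤ | prev 3 | push {3}
  [13] u=6 | in 0 | out 0 | ==
  [14] u=3 | in ⊤ | out ⊤ | prev 0 | push {4}
  [15] u=4 | in ⊤ | out 0 | ==

Converged values:
  [0] ⊤
  [1] 0
  [2] 2
  [3] ⊤
  [4] 0
  [5] ⊤
  [6] 0

no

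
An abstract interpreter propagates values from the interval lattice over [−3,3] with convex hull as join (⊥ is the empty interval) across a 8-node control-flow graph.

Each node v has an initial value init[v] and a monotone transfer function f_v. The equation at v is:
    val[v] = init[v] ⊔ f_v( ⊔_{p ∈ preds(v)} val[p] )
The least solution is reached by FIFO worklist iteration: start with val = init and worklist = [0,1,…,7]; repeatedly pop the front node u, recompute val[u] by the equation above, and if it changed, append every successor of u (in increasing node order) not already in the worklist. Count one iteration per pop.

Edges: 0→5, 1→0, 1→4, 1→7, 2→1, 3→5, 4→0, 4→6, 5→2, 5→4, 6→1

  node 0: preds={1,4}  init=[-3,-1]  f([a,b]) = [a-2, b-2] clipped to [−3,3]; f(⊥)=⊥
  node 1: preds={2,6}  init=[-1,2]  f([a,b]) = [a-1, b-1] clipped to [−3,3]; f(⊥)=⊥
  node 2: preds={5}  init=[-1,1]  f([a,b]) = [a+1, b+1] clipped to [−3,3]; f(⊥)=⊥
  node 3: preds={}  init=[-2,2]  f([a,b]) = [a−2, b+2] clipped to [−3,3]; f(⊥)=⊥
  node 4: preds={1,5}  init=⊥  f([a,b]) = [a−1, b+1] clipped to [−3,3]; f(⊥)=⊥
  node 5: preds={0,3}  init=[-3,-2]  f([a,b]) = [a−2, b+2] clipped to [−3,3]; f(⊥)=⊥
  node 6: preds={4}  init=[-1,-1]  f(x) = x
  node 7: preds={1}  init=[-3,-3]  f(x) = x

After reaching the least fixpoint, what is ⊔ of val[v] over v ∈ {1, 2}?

[-3,3]

Trace (16 dequeues):
  [1] u=0 | in [-1,2] | out [-3,0] | prev [-3,-1] | push {}
  [2] u=1 | in [-1,1] | out [-2,2] | prev [-1,2] | push {0}
  [3] u=2 | in [-3,-2] | out [-2,1] | prev [-1,1] | push {1}
  [4] u=3 | in ⊥ | out [-2,2] | ==
  [5] u=4 | in [-3,2] | out [-3,3] | prev ⊥ | push {}
  [6] u=5 | in [-3,2] | out [-3,3] | prev [-3,-2] | push {2,4}
  [7] u=6 | in [-3,3] | out [-3,3] | prev [-1,-1] | push {}
  [8] u=7 | in [-2,2] | out [-3,2] | prev [-3,-3] | push {}
  [9] u=0 | in [-3,3] | out [-3,1] | prev [-3,0] | push {5}
  [10] u=1 | in [-3,3] | out [-3,2] | prev [-2,2] | push {0,7}
  [11] u=2 | in [-3,3] | out [-2,3] | prev [-2,1] | push {1}
  [12] u=4 | in [-3,3] | out [-3,3] | ==
  [13] u=5 | in [-3,2] | out [-3,3] | ==
  [14] u=0 | in [-3,3] | out [-3,1] | ==
  [15] u=7 | in [-3,2] | out [-3,2] | ==
  [16] u=1 | in [-3,3] | out [-3,2] | ==

Converged values:
  [0] [-3,1]
  [1] [-3,2]
  [2] [-2,3]
  [3] [-2,2]
  [4] [-3,3]
  [5] [-3,3]
  [6] [-3,3]
  [7] [-3,2]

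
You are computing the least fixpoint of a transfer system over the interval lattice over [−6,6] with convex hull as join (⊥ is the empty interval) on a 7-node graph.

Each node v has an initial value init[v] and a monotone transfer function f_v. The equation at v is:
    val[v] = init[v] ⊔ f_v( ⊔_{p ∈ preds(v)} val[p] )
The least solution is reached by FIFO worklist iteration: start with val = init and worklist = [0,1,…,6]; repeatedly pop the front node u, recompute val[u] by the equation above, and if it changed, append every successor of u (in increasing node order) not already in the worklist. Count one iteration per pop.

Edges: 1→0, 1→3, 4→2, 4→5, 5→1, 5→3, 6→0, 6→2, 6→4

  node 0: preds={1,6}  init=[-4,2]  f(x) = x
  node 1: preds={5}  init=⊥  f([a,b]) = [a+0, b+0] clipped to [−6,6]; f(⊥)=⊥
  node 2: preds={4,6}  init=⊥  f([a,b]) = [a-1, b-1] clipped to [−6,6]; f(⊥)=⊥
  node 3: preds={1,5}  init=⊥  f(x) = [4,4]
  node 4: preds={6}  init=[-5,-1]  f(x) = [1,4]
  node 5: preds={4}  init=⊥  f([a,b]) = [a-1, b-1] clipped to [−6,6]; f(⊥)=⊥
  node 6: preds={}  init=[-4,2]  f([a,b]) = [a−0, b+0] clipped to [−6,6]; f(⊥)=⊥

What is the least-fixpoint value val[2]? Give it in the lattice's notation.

Iteration log — 11 steps:
  step 1. node 0  ⊔preds=[-4,2]  new=[-4,2]  stable
  step 2. node 1  ⊔preds=⊥  new=⊥  stable
  step 3. node 2  ⊔preds=[-5,2]  new=[-6,1]  old=⊥  +wl: 
  step 4. node 3  ⊔preds=⊥  new=[4,4]  old=⊥  +wl: 
  step 5. node 4  ⊔preds=[-4,2]  new=[-5,4]  old=[-5,-1]  +wl: 2
  step 6. node 5  ⊔preds=[-5,4]  new=[-6,3]  old=⊥  +wl: 1,3
  step 7. node 6  ⊔preds=⊥  new=[-4,2]  stable
  step 8. node 2  ⊔preds=[-5,4]  new=[-6,3]  old=[-6,1]  +wl: 
  step 9. node 1  ⊔preds=[-6,3]  new=[-6,3]  old=⊥  +wl: 0
  step 10. node 3  ⊔preds=[-6,3]  new=[4,4]  stable
  step 11. node 0  ⊔preds=[-6,3]  new=[-6,3]  old=[-4,2]  +wl: 

Least fixpoint reached:
  node 0: [-6,3]
  node 1: [-6,3]
  node 2: [-6,3]
  node 3: [4,4]
  node 4: [-5,4]
  node 5: [-6,3]
  node 6: [-4,2]

[-6,3]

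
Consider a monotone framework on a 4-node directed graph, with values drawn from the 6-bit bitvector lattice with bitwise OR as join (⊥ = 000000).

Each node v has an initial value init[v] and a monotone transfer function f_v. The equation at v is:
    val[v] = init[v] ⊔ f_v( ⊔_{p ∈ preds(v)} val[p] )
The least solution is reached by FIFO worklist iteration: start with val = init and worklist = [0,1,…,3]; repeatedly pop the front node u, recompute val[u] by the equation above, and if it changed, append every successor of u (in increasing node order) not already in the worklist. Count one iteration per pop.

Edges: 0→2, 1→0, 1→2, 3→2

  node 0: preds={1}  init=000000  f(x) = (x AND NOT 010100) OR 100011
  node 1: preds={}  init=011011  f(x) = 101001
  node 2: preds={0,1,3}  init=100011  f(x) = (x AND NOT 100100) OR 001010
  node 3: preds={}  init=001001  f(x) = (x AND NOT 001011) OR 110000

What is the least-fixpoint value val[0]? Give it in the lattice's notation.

Iteration log — 6 steps:
  step 1. node 0  ⊔preds=011011  new=101011  old=000000  +wl: 
  step 2. node 1  ⊔preds=000000  new=111011  old=011011  +wl: 0
  step 3. node 2  ⊔preds=111011  new=111011  old=100011  +wl: 
  step 4. node 3  ⊔preds=000000  new=111001  old=001001  +wl: 2
  step 5. node 0  ⊔preds=111011  new=101011  stable
  step 6. node 2  ⊔preds=111011  new=111011  stable

Least fixpoint reached:
  node 0: 101011
  node 1: 111011
  node 2: 111011
  node 3: 111001

101011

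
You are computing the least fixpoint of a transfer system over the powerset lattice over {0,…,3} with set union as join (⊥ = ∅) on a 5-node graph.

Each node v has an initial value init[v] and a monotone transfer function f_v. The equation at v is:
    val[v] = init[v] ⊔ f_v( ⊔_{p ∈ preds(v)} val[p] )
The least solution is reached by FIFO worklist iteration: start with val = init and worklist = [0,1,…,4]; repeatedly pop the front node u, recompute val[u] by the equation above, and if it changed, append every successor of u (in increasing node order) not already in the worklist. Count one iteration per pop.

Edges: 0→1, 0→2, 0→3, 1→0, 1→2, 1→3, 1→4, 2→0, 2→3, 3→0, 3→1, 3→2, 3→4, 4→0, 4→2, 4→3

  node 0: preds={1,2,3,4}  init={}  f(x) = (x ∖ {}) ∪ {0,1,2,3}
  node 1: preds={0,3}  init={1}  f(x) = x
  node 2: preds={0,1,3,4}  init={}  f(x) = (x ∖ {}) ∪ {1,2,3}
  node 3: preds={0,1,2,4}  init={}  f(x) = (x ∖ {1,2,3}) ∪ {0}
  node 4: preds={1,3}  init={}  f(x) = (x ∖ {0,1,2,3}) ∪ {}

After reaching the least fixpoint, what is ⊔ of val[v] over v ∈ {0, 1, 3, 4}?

Worklist (8 pops):
  #1 pop 0: in={1} → {0,1,2,3} (was {}); enqueue []
  #2 pop 1: in={0,1,2,3} → {0,1,2,3} (was {1}); enqueue [0]
  #3 pop 2: in={0,1,2,3} → {0,1,2,3} (was {}); enqueue []
  #4 pop 3: in={0,1,2,3} → {0} (was {}); enqueue [1,2]
  #5 pop 4: in={0,1,2,3} → {} (no change)
  #6 pop 0: in={0,1,2,3} → {0,1,2,3} (no change)
  #7 pop 1: in={0,1,2,3} → {0,1,2,3} (no change)
  #8 pop 2: in={0,1,2,3} → {0,1,2,3} (no change)

Fixpoint:
  val[0] = {0,1,2,3}
  val[1] = {0,1,2,3}
  val[2] = {0,1,2,3}
  val[3] = {0}
  val[4] = {}

{0,1,2,3}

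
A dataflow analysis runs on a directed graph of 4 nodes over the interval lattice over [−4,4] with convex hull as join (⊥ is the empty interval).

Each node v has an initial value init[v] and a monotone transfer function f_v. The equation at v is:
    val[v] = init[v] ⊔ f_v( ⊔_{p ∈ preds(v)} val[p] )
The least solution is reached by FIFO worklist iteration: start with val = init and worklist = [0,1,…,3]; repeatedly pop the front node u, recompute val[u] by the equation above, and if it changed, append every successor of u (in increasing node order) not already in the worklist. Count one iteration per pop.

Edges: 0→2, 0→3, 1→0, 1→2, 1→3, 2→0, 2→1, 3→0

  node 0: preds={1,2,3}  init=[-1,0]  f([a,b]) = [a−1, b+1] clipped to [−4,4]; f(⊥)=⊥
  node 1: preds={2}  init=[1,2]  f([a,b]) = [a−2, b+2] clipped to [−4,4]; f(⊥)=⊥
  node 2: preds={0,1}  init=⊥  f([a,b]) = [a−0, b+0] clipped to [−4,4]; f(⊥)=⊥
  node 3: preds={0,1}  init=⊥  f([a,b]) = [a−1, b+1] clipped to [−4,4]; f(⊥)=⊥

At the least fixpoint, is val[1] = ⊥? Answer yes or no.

no

Iteration log — 14 steps:
  step 1. node 0  ⊔preds=[1,2]  new=[-1,3]  old=[-1,0]  +wl: 
  step 2. node 1  ⊔preds=⊥  new=[1,2]  stable
  step 3. node 2  ⊔preds=[-1,3]  new=[-1,3]  old=⊥  +wl: 0,1
  step 4. node 3  ⊔preds=[-1,3]  new=[-2,4]  old=⊥  +wl: 
  step 5. node 0  ⊔preds=[-2,4]  new=[-3,4]  old=[-1,3]  +wl: 2,3
  step 6. node 1  ⊔preds=[-1,3]  new=[-3,4]  old=[1,2]  +wl: 0
  step 7. node 2  ⊔preds=[-3,4]  new=[-3,4]  old=[-1,3]  +wl: 1
  step 8. node 3  ⊔preds=[-3,4]  new=[-4,4]  old=[-2,4]  +wl: 
  step 9. node 0  ⊔preds=[-4,4]  new=[-4,4]  old=[-3,4]  +wl: 2,3
  step 10. node 1  ⊔preds=[-3,4]  new=[-4,4]  old=[-3,4]  +wl: 0
  step 11. node 2  ⊔preds=[-4,4]  new=[-4,4]  old=[-3,4]  +wl: 1
  step 12. node 3  ⊔preds=[-4,4]  new=[-4,4]  stable
  step 13. node 0  ⊔preds=[-4,4]  new=[-4,4]  stable
  step 14. node 1  ⊔preds=[-4,4]  new=[-4,4]  stable

Least fixpoint reached:
  node 0: [-4,4]
  node 1: [-4,4]
  node 2: [-4,4]
  node 3: [-4,4]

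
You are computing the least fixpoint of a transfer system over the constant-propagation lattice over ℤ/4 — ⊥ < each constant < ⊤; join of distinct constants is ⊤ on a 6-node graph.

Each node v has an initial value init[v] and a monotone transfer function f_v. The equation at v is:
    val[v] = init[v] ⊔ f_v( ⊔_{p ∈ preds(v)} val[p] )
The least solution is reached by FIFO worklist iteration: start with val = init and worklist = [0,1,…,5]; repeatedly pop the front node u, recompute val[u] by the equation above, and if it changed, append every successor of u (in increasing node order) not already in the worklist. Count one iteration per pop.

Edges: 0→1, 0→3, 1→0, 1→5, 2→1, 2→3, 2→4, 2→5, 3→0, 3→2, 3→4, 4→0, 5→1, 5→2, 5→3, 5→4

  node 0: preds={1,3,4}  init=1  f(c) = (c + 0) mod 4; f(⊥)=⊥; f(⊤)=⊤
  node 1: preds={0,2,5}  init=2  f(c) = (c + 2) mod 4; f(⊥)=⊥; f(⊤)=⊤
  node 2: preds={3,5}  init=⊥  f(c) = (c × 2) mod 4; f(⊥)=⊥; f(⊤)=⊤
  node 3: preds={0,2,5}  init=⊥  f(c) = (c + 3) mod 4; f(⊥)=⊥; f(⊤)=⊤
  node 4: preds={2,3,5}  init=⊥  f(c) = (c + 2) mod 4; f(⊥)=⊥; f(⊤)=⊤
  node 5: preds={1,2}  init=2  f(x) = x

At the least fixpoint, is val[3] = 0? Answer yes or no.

Worklist (13 pops):
  #1 pop 0: in=2 → ⊤ (was 1); enqueue []
  #2 pop 1: in=⊤ → ⊤ (was 2); enqueue [0]
  #3 pop 2: in=2 → 0 (was ⊥); enqueue [1]
  #4 pop 3: in=⊤ → ⊤ (was ⊥); enqueue [2]
  #5 pop 4: in=⊤ → ⊤ (was ⊥); enqueue []
  #6 pop 5: in=⊤ → ⊤ (was 2); enqueue [3,4]
  #7 pop 0: in=⊤ → ⊤ (no change)
  #8 pop 1: in=⊤ → ⊤ (no change)
  #9 pop 2: in=⊤ → ⊤ (was 0); enqueue [1,5]
  #10 pop 3: in=⊤ → ⊤ (no change)
  #11 pop 4: in=⊤ → ⊤ (no change)
  #12 pop 1: in=⊤ → ⊤ (no change)
  #13 pop 5: in=⊤ → ⊤ (no change)

Fixpoint:
  val[0] = ⊤
  val[1] = ⊤
  val[2] = ⊤
  val[3] = ⊤
  val[4] = ⊤
  val[5] = ⊤

no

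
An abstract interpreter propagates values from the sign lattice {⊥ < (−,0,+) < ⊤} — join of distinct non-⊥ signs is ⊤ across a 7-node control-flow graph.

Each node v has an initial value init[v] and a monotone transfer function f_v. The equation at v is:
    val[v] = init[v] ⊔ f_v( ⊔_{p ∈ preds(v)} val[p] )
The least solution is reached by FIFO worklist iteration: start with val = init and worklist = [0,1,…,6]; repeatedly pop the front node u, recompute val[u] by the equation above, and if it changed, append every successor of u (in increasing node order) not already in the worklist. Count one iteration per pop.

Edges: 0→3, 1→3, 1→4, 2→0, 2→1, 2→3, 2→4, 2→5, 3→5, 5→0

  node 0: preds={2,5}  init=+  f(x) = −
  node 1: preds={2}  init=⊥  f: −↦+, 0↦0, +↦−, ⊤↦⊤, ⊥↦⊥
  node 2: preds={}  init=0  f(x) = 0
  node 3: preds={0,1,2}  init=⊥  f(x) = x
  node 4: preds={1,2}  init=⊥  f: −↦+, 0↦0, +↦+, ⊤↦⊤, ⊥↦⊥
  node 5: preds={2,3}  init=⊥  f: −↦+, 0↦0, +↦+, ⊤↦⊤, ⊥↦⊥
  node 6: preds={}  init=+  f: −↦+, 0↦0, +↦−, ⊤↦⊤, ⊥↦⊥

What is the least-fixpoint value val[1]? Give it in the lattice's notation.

0

Iteration log — 8 steps:
  step 1. node 0  ⊔preds=0  new=⊤  old=+  +wl: 
  step 2. node 1  ⊔preds=0  new=0  old=⊥  +wl: 
  step 3. node 2  ⊔preds=⊥  new=0  stable
  step 4. node 3  ⊔preds=⊤  new=⊤  old=⊥  +wl: 
  step 5. node 4  ⊔preds=0  new=0  old=⊥  +wl: 
  step 6. node 5  ⊔preds=⊤  new=⊤  old=⊥  +wl: 0
  step 7. node 6  ⊔preds=⊥  new=+  stable
  step 8. node 0  ⊔preds=⊤  new=⊤  stable

Least fixpoint reached:
  node 0: ⊤
  node 1: 0
  node 2: 0
  node 3: ⊤
  node 4: 0
  node 5: ⊤
  node 6: +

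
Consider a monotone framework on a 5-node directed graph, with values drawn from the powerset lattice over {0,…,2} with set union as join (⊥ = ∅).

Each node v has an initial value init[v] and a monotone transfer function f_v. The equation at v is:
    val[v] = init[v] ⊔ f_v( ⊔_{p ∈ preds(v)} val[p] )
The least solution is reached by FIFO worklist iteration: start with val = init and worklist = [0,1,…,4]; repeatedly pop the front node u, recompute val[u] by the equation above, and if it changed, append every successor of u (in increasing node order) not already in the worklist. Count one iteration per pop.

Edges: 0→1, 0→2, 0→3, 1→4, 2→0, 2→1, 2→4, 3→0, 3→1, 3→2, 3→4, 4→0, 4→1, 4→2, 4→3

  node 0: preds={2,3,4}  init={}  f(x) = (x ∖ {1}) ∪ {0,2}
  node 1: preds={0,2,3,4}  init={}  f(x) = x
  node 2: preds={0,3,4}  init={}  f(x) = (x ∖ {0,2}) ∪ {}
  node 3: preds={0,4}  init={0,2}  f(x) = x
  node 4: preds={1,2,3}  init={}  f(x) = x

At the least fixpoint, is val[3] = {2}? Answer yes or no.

Trace (9 dequeues):
  [1] u=0 | in {0,2} | out {0,2} | prev {} | push {}
  [2] u=1 | in {0,2} | out {0,2} | prev {} | push {}
  [3] u=2 | in {0,2} | out {} | ==
  [4] u=3 | in {0,2} | out {0,2} | ==
  [5] u=4 | in {0,2} | out {0,2} | prev {} | push {0,1,2,3}
  [6] u=0 | in {0,2} | out {0,2} | ==
  [7] u=1 | in {0,2} | out {0,2} | ==
  [8] u=2 | in {0,2} | out {} | ==
  [9] u=3 | in {0,2} | out {0,2} | ==

Converged values:
  [0] {0,2}
  [1] {0,2}
  [2] {}
  [3] {0,2}
  [4] {0,2}

no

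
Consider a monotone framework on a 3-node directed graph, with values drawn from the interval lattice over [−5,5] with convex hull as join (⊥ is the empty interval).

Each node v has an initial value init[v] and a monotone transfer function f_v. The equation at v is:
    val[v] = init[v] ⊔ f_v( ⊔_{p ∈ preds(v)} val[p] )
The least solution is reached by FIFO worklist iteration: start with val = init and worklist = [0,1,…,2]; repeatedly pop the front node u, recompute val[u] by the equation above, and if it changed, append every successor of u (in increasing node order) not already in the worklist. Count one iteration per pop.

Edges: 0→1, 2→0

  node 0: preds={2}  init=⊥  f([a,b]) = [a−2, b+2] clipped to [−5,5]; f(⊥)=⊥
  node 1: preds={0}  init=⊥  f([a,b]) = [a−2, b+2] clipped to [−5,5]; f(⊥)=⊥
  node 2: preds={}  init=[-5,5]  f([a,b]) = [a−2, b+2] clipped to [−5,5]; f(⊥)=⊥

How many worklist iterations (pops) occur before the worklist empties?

3

Worklist (3 pops):
  #1 pop 0: in=[-5,5] → [-5,5] (was ⊥); enqueue []
  #2 pop 1: in=[-5,5] → [-5,5] (was ⊥); enqueue []
  #3 pop 2: in=⊥ → [-5,5] (no change)

Fixpoint:
  val[0] = [-5,5]
  val[1] = [-5,5]
  val[2] = [-5,5]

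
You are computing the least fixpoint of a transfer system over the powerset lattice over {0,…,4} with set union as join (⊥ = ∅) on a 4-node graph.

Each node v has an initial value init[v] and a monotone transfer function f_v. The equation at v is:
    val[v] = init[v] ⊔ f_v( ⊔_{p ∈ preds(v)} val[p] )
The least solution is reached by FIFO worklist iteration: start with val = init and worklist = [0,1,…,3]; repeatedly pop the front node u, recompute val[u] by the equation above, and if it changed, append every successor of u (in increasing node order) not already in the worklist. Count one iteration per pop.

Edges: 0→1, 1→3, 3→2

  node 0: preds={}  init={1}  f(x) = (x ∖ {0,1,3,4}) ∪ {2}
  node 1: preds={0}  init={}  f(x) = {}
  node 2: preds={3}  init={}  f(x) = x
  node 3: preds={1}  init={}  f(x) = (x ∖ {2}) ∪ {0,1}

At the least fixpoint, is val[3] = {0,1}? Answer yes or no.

Trace (5 dequeues):
  [1] u=0 | in {} | out {1,2} | prev {1} | push {}
  [2] u=1 | in {1,2} | out {} | ==
  [3] u=2 | in {} | out {} | ==
  [4] u=3 | in {} | out {0,1} | prev {} | push {2}
  [5] u=2 | in {0,1} | out {0,1} | prev {} | push {}

Converged values:
  [0] {1,2}
  [1] {}
  [2] {0,1}
  [3] {0,1}

yes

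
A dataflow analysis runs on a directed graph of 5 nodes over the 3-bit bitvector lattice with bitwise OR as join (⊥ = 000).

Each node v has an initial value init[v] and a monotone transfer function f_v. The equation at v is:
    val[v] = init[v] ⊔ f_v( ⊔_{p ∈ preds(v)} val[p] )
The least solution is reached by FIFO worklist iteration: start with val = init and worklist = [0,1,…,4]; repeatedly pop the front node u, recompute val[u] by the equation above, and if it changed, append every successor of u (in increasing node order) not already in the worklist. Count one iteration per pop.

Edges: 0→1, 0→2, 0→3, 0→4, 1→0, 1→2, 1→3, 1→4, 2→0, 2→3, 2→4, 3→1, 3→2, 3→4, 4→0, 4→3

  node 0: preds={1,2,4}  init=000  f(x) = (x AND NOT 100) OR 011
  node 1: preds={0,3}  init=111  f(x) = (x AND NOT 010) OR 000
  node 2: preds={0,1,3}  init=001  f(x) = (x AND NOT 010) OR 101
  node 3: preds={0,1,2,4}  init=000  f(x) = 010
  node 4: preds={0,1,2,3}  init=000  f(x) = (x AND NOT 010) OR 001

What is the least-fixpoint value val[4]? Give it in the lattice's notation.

Worklist (9 pops):
  #1 pop 0: in=111 → 011 (was 000); enqueue []
  #2 pop 1: in=011 → 111 (no change)
  #3 pop 2: in=111 → 101 (was 001); enqueue [0]
  #4 pop 3: in=111 → 010 (was 000); enqueue [1,2]
  #5 pop 4: in=111 → 101 (was 000); enqueue [3]
  #6 pop 0: in=111 → 011 (no change)
  #7 pop 1: in=011 → 111 (no change)
  #8 pop 2: in=111 → 101 (no change)
  #9 pop 3: in=111 → 010 (no change)

Fixpoint:
  val[0] = 011
  val[1] = 111
  val[2] = 101
  val[3] = 010
  val[4] = 101

101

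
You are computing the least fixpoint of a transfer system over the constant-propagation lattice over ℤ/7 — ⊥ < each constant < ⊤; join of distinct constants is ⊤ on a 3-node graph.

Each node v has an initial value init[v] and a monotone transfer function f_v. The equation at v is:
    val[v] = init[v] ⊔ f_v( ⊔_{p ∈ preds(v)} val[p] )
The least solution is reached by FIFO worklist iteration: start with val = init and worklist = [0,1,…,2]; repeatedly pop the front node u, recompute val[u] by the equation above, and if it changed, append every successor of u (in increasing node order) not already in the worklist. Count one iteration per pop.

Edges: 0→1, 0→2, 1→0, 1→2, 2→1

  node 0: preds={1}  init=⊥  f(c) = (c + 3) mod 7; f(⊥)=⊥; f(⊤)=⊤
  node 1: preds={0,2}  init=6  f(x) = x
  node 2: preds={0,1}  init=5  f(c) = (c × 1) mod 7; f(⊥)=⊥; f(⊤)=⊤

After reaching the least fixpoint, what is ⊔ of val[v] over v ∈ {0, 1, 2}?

⊤

Worklist (6 pops):
  #1 pop 0: in=6 → 2 (was ⊥); enqueue []
  #2 pop 1: in=⊤ → ⊤ (was 6); enqueue [0]
  #3 pop 2: in=⊤ → ⊤ (was 5); enqueue [1]
  #4 pop 0: in=⊤ → ⊤ (was 2); enqueue [2]
  #5 pop 1: in=⊤ → ⊤ (no change)
  #6 pop 2: in=⊤ → ⊤ (no change)

Fixpoint:
  val[0] = ⊤
  val[1] = ⊤
  val[2] = ⊤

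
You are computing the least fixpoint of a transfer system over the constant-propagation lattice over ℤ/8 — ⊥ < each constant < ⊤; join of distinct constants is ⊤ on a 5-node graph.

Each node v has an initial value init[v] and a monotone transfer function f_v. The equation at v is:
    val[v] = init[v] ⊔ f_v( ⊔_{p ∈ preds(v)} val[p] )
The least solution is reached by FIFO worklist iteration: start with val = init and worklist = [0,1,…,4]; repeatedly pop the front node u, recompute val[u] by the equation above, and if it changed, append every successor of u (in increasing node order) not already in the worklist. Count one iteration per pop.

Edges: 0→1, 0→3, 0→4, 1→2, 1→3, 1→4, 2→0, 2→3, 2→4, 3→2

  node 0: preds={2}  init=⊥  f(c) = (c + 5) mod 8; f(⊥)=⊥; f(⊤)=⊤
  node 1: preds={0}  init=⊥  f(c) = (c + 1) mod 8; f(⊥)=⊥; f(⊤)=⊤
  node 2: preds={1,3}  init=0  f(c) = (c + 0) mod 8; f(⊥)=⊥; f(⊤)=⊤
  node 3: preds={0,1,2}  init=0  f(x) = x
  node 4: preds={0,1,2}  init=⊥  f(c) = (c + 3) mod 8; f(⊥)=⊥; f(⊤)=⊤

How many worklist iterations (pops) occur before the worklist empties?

11

Iteration log — 11 steps:
  step 1. node 0  ⊔preds=0  new=5  old=⊥  +wl: 
  step 2. node 1  ⊔preds=5  new=6  old=⊥  +wl: 
  step 3. node 2  ⊔preds=⊤  new=⊤  old=0  +wl: 0
  step 4. node 3  ⊔preds=⊤  new=⊤  old=0  +wl: 2
  step 5. node 4  ⊔preds=⊤  new=⊤  old=⊥  +wl: 
  step 6. node 0  ⊔preds=⊤  new=⊤  old=5  +wl: 1,3,4
  step 7. node 2  ⊔preds=⊤  new=⊤  stable
  step 8. node 1  ⊔preds=⊤  new=⊤  old=6  +wl: 2
  step 9. node 3  ⊔preds=⊤  new=⊤  stable
  step 10. node 4  ⊔preds=⊤  new=⊤  stable
  step 11. node 2  ⊔preds=⊤  new=⊤  stable

Least fixpoint reached:
  node 0: ⊤
  node 1: ⊤
  node 2: ⊤
  node 3: ⊤
  node 4: ⊤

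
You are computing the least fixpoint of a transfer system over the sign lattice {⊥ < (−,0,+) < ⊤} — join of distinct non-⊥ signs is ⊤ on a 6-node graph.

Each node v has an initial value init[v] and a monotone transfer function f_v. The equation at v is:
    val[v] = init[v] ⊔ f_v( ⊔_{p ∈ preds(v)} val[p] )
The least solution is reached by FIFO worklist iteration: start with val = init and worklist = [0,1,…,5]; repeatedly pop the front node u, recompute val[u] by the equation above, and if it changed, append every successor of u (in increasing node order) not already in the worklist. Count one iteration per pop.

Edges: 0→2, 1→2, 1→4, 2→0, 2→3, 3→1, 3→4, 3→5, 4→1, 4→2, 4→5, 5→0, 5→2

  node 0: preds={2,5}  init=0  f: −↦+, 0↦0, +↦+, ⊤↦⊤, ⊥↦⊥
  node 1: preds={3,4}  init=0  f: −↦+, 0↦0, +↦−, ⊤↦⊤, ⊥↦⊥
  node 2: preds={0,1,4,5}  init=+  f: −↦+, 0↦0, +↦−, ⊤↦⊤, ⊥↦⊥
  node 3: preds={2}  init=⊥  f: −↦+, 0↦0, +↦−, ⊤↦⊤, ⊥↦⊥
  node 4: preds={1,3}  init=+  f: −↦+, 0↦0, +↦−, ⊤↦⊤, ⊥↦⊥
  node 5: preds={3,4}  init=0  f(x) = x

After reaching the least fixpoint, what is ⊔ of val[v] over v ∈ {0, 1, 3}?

Trace (9 dequeues):
  [1] u=0 | in ⊤ | out ⊤ | prev 0 | push {}
  [2] u=1 | in + | out ⊤ | prev 0 | push {}
  [3] u=2 | in ⊤ | out ⊤ | prev + | push {0}
  [4] u=3 | in ⊤ | out ⊤ | prev ⊥ | push {1}
  [5] u=4 | in ⊤ | out ⊤ | prev + | push {2}
  [6] u=5 | in ⊤ | out ⊤ | prev 0 | push {}
  [7] u=0 | in ⊤ | out ⊤ | ==
  [8] u=1 | in ⊤ | out ⊤ | ==
  [9] u=2 | in ⊤ | out ⊤ | ==

Converged values:
  [0] ⊤
  [1] ⊤
  [2] ⊤
  [3] ⊤
  [4] ⊤
  [5] ⊤

⊤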